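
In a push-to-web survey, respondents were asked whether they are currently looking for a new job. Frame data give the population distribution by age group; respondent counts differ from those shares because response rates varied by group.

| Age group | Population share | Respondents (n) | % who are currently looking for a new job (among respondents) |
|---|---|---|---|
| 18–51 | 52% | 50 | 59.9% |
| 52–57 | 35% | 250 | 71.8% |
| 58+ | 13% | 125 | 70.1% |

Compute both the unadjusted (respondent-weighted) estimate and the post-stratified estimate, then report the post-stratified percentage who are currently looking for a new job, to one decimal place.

65.4%

Unadjusted (pooled respondent) estimate weights by respondent counts:
  (50/425)×59.9 + (250/425)×71.8 + (125/425)×70.1 = 69.9%
Reweighting by population age group shares:
  0.52×59.9 + 0.35×71.8 + 0.13×70.1 = 65.391%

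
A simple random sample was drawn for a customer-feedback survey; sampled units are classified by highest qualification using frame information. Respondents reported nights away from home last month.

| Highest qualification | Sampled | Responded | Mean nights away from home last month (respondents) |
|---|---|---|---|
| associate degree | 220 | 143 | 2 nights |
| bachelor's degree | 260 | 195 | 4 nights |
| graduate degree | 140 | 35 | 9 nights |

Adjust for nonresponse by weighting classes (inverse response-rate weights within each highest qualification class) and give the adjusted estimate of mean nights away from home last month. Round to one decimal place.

4.4

Response rates by class: associate degree 143/220 = 65%, bachelor's degree 195/260 = 75%, graduate degree 35/140 = 25%.
Inverse-response-rate weighting restores each class to its sampled count, so class totals weight by n_sampled:
  associate degree: 220 × 2 = 440
  bachelor's degree: 260 × 4 = 1040
  graduate degree: 140 × 9 = 1260
Adjusted estimate = 2740 / 620 = 4.41936 → 4.4.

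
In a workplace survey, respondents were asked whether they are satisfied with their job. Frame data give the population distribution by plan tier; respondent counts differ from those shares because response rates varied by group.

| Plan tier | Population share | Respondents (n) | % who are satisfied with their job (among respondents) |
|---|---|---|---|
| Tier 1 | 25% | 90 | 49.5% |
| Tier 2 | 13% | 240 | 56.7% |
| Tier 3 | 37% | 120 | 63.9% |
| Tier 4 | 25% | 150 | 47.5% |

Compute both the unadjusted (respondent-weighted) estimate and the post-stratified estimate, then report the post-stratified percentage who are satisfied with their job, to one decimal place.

55.3%

Unadjusted (pooled respondent) estimate weights by respondent counts:
  (90/600)×49.5 + (240/600)×56.7 + (120/600)×63.9 + (150/600)×47.5 = 54.76%
Post-stratified estimate weights by population shares:
  0.25×49.5 + 0.13×56.7 + 0.37×63.9 + 0.25×47.5 = 55.264%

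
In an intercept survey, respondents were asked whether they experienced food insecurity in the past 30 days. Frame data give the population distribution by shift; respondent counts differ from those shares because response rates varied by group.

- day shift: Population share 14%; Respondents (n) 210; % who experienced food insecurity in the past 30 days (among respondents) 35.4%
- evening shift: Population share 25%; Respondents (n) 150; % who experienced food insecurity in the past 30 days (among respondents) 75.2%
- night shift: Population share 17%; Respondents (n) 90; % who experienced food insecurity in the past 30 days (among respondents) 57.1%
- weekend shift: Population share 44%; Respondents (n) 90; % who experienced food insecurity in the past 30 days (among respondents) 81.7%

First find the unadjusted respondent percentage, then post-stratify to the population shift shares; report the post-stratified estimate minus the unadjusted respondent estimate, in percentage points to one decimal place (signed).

Naive respondent-only estimate (weights = respondent counts):
  (210/540)×35.4 + (150/540)×75.2 + (90/540)×57.1 + (90/540)×81.7 = 57.7889%
Post-stratifying to population shares instead:
  0.14×35.4 + 0.25×75.2 + 0.17×57.1 + 0.44×81.7 = 69.411%
Difference = 69.411 − 57.7889 = 11.6221 pp.

+11.6 percentage points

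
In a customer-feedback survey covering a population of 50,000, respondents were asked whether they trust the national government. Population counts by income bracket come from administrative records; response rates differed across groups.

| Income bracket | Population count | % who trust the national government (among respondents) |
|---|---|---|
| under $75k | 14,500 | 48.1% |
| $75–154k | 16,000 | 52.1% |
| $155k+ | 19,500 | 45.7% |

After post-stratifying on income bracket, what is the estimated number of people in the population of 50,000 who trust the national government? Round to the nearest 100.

24,200

Apply each group's respondent rate to its population count:
  under $75k: 14,500 × 48.1% = 6974.5
  $75–154k: 16,000 × 52.1% = 8336
  $155k+: 19,500 × 45.7% = 8911.5
Estimated total = 24,222 → 24,200.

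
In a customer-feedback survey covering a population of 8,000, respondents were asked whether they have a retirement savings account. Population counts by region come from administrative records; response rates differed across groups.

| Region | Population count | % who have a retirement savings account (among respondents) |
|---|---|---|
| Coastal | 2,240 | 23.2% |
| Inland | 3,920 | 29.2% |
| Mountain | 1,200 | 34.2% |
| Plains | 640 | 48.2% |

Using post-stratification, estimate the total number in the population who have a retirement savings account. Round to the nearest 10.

2,380

Estimated count per cell = population count × respondent percentage:
  Coastal: 2,240 × 23.2% = 519.68
  Inland: 3,920 × 29.2% = 1144.64
  Mountain: 1,200 × 34.2% = 410.4
  Plains: 640 × 48.2% = 308.48
Estimated total = 2383.2 → 2,380.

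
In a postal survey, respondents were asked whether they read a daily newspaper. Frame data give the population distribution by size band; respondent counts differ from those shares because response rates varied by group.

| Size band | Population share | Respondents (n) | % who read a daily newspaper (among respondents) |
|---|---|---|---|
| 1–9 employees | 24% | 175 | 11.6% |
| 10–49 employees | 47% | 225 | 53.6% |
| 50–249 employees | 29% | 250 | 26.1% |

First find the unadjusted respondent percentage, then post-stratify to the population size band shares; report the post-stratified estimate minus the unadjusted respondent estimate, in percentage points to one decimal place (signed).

+3.8 percentage points

Without adjustment, the pooled respondent share is:
  (175/650)×11.6 + (225/650)×53.6 + (250/650)×26.1 = 31.7154%
Post-stratified estimate weights by population shares:
  0.24×11.6 + 0.47×53.6 + 0.29×26.1 = 35.545%
Difference = 35.545 − 31.7154 = 3.8296 pp.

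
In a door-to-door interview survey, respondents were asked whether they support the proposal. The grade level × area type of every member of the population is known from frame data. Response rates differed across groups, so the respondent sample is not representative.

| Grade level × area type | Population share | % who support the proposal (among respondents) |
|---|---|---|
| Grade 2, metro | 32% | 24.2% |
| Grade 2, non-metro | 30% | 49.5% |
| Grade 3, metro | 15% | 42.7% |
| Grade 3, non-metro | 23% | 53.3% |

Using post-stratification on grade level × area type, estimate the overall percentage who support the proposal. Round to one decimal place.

41.3%

Each cell contributes population-share × respondent value:
  Grade 2, metro: 0.32 × 24.2 = 7.744
  Grade 2, non-metro: 0.3 × 49.5 = 14.85
  Grade 3, metro: 0.15 × 42.7 = 6.405
  Grade 3, non-metro: 0.23 × 53.3 = 12.259
Post-stratified estimate = 41.258 → 41.3%.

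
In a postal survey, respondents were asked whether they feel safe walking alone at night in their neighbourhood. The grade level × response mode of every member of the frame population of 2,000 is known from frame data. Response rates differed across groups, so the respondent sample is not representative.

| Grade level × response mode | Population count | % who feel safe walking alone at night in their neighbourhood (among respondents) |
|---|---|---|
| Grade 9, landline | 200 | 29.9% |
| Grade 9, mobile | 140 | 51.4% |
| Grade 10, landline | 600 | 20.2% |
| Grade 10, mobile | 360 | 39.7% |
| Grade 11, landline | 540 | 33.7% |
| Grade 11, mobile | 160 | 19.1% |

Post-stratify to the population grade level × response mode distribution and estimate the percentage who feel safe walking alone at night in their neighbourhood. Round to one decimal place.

Weight each group's respondent value by its population share:
  Grade 9, landline: (200/2,000) × 29.9 = 2.99
  Grade 9, mobile: (140/2,000) × 51.4 = 3.598
  Grade 10, landline: (600/2,000) × 20.2 = 6.06
  Grade 10, mobile: (360/2,000) × 39.7 = 7.146
  Grade 11, landline: (540/2,000) × 33.7 = 9.099
  Grade 11, mobile: (160/2,000) × 19.1 = 1.528
Post-stratified estimate = 30.421 → 30.4%.

30.4%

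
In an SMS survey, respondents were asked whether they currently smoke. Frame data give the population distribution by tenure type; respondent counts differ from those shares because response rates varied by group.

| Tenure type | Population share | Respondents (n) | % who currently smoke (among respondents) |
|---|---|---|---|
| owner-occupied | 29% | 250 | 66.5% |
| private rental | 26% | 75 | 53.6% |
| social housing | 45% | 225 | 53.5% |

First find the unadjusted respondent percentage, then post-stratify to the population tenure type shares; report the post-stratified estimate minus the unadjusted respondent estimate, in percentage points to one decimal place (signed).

Naive respondent-only estimate (weights = respondent counts):
  (250/550)×66.5 + (75/550)×53.6 + (225/550)×53.5 = 59.4227%
Reweighting by population tenure type shares:
  0.29×66.5 + 0.26×53.6 + 0.45×53.5 = 57.296%
Difference = 57.296 − 59.4227 = -2.1267 pp.

-2.1 percentage points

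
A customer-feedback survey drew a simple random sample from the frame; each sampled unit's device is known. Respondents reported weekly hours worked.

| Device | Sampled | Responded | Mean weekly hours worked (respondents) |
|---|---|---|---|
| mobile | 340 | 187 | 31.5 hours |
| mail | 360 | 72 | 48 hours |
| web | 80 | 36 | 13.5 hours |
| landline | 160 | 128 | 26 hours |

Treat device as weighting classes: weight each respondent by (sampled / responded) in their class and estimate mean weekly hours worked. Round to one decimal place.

Class response rates: mobile 187/340 = 55%, mail 72/360 = 20%, web 36/80 = 45%, landline 128/160 = 80%.
Each respondent's weight = sampled/responded in their class; summing within a class gives n_sampled, so:
  mobile: 340 × 31.5 = 10,710
  mail: 360 × 48 = 17,280
  web: 80 × 13.5 = 1080
  landline: 160 × 26 = 4160
Adjusted estimate = 33,230 / 940 = 35.3511 → 35.4.

35.4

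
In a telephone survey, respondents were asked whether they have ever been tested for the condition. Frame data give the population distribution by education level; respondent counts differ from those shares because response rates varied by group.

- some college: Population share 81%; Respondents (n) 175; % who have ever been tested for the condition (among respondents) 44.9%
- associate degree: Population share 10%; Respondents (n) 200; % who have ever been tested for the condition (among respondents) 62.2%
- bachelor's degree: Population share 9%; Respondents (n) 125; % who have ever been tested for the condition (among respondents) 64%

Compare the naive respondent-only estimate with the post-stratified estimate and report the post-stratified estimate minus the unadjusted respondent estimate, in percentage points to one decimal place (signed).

-8.2 percentage points

Without adjustment, the pooled respondent share is:
  (175/500)×44.9 + (200/500)×62.2 + (125/500)×64 = 56.595%
Reweighting by population education level shares:
  0.81×44.9 + 0.1×62.2 + 0.09×64 = 48.349%
Difference = 48.349 − 56.595 = -8.246 pp.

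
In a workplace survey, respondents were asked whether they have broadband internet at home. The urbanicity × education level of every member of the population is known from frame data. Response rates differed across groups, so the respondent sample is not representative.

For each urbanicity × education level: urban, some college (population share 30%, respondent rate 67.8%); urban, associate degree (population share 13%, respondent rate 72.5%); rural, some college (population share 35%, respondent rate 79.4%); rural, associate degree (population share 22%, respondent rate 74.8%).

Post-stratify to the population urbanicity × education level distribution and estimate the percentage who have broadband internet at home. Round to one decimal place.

74.0%

Each cell contributes population-share × respondent value:
  urban, some college: 0.3 × 67.8 = 20.34
  urban, associate degree: 0.13 × 72.5 = 9.425
  rural, some college: 0.35 × 79.4 = 27.79
  rural, associate degree: 0.22 × 74.8 = 16.456
Post-stratified estimate = 74.011 → 74.0%.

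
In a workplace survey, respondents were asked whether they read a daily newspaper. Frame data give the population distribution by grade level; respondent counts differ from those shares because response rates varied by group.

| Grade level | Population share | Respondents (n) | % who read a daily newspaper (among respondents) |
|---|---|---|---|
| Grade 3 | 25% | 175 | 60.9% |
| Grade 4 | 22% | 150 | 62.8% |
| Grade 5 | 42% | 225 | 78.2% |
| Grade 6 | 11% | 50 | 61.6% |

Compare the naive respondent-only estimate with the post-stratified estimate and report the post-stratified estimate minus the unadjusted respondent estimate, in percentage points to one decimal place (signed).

+0.7 percentage points

Without adjustment, the pooled respondent share is:
  (175/600)×60.9 + (150/600)×62.8 + (225/600)×78.2 + (50/600)×61.6 = 67.9208%
Reweighting by population grade level shares:
  0.25×60.9 + 0.22×62.8 + 0.42×78.2 + 0.11×61.6 = 68.661%
Difference = 68.661 − 67.9208 = 0.7402 pp.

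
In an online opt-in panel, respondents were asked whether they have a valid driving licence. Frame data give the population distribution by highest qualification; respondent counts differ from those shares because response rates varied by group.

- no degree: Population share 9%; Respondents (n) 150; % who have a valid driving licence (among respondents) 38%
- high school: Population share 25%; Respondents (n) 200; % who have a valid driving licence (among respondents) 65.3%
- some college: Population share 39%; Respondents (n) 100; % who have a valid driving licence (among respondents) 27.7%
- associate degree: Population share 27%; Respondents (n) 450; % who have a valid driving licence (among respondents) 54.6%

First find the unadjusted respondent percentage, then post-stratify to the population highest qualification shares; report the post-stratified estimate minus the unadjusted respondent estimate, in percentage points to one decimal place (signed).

Without adjustment, the pooled respondent share is:
  (150/900)×38 + (200/900)×65.3 + (100/900)×27.7 + (450/900)×54.6 = 51.2222%
Post-stratifying to population shares instead:
  0.09×38 + 0.25×65.3 + 0.39×27.7 + 0.27×54.6 = 45.29%
Difference = 45.29 − 51.2222 = -5.9322 pp.

-5.9 percentage points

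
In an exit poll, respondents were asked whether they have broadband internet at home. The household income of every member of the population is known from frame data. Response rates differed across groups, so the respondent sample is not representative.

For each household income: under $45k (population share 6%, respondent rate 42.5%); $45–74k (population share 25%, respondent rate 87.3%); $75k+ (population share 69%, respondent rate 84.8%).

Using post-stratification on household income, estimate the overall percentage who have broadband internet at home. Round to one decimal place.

Reweight to the known household income distribution:
  under $45k: 0.06 × 42.5 = 2.55
  $45–74k: 0.25 × 87.3 = 21.825
  $75k+: 0.69 × 84.8 = 58.512
Post-stratified estimate = 82.887 → 82.9%.

82.9%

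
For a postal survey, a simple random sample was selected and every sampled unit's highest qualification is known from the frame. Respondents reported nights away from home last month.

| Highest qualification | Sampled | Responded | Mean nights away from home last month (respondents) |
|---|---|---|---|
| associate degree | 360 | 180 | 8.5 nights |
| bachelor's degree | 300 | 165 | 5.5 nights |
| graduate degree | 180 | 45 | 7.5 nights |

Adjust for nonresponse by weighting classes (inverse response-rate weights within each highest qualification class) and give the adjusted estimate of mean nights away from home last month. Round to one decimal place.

7.2

Response rates by class: associate degree 180/360 = 50%, bachelor's degree 165/300 = 55%, graduate degree 45/180 = 25%.
Inverse-response-rate weighting restores each class to its sampled count, so class totals weight by n_sampled:
  associate degree: 360 × 8.5 = 3060
  bachelor's degree: 300 × 5.5 = 1650
  graduate degree: 180 × 7.5 = 1350
Adjusted estimate = 6060 / 840 = 7.21429 → 7.2.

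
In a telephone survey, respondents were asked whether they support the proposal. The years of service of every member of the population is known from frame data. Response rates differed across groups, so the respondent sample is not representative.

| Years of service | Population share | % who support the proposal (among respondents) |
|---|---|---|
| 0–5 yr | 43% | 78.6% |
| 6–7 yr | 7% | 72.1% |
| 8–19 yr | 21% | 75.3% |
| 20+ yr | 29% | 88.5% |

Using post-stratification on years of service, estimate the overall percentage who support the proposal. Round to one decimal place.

80.3%

Post-stratification weights by population share, not respondent share:
  0–5 yr: 0.43 × 78.6 = 33.798
  6–7 yr: 0.07 × 72.1 = 5.047
  8–19 yr: 0.21 × 75.3 = 15.813
  20+ yr: 0.29 × 88.5 = 25.665
Post-stratified estimate = 80.323 → 80.3%.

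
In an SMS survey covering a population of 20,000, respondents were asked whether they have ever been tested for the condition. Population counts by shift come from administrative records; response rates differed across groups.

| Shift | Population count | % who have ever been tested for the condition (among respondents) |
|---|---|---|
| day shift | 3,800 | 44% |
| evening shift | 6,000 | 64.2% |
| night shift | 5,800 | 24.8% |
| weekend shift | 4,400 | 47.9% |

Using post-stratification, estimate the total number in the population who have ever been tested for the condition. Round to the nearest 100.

Estimated count per cell = population count × respondent percentage:
  day shift: 3,800 × 44% = 1672
  evening shift: 6,000 × 64.2% = 3852
  night shift: 5,800 × 24.8% = 1438.4
  weekend shift: 4,400 × 47.9% = 2107.6
Estimated total = 9070 → 9,100.

9,100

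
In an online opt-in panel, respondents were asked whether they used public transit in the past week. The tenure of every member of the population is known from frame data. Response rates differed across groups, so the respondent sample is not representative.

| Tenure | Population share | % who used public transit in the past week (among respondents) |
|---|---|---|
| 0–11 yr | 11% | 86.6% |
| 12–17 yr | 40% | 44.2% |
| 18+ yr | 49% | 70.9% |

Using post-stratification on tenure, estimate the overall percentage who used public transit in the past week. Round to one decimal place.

Each cell contributes population-share × respondent value:
  0–11 yr: 0.11 × 86.6 = 9.526
  12–17 yr: 0.4 × 44.2 = 17.68
  18+ yr: 0.49 × 70.9 = 34.741
Post-stratified estimate = 61.947 → 61.9%.

61.9%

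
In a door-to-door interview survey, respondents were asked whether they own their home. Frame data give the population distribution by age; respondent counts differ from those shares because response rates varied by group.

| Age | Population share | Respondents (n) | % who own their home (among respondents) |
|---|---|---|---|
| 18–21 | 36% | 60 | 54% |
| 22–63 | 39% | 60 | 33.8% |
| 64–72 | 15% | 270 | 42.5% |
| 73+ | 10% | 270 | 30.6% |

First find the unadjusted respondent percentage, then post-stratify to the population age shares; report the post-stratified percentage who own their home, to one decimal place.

Naive respondent-only estimate (weights = respondent counts):
  (60/660)×54 + (60/660)×33.8 + (270/660)×42.5 + (270/660)×30.6 = 37.8864%
Post-stratifying to population shares instead:
  0.36×54 + 0.39×33.8 + 0.15×42.5 + 0.1×30.6 = 42.057%

42.1%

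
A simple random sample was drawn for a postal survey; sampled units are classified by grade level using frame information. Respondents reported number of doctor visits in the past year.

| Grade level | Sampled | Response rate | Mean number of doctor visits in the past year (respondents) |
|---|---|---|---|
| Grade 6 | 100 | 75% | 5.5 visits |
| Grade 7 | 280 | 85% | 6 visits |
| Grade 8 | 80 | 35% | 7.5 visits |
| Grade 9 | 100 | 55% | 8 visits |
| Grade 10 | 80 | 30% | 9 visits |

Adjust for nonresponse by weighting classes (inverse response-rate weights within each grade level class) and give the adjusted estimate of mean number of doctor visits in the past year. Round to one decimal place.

Inverse-response-rate weighting restores each class to its sampled count, so class totals weight by n_sampled:
  Grade 6: 100 × 5.5 = 550
  Grade 7: 280 × 6 = 1680
  Grade 8: 80 × 7.5 = 600
  Grade 9: 100 × 8 = 800
  Grade 10: 80 × 9 = 720
Adjusted estimate = 4350 / 640 = 6.79688 → 6.8.

6.8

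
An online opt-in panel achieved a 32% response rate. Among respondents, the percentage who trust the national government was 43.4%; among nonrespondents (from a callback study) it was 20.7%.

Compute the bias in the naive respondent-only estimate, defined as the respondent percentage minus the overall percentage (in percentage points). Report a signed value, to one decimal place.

Nonresponse fraction = 1 − 0.32 = 0.68.
Bias = (nonresponse fraction) × (respondent percentage − nonrespondent percentage)
     = 0.68 × (43.4 − 20.7) = 0.68 × 22.7 = 15.436.

+15.4 percentage points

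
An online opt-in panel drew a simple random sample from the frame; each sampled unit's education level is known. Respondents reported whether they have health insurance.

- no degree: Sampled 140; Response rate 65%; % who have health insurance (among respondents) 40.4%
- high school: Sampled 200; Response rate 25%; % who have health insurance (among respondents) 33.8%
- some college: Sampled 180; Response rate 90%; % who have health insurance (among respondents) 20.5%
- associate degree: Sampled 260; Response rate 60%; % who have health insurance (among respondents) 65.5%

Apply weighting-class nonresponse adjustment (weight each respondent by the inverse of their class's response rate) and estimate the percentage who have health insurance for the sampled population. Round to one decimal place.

Each respondent's weight = sampled/responded in their class; summing within a class gives n_sampled, so:
  no degree: 140 × 40.4 = 5656
  high school: 200 × 33.8 = 6760
  some college: 180 × 20.5 = 3690
  associate degree: 260 × 65.5 = 17,030
Adjusted estimate = 33,136 / 780 = 42.4821 → 42.5%.

42.5%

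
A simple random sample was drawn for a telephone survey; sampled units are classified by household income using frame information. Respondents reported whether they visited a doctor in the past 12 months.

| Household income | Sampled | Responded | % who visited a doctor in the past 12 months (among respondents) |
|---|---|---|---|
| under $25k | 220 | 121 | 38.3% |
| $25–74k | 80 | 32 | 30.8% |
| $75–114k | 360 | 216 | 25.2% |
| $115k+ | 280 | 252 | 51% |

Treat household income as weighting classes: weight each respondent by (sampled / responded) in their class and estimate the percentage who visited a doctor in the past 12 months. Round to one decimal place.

Response rates by class: under $25k 121/220 = 55%, $25–74k 32/80 = 40%, $75–114k 216/360 = 60%, $115k+ 252/280 = 90%.
With weight = n_sampled/n_responded per class, the weighted class total is n_sampled:
  under $25k: 220 × 38.3 = 8426
  $25–74k: 80 × 30.8 = 2464
  $75–114k: 360 × 25.2 = 9072
  $115k+: 280 × 51 = 14,280
Adjusted estimate = 34,242 / 940 = 36.4277 → 36.4%.

36.4%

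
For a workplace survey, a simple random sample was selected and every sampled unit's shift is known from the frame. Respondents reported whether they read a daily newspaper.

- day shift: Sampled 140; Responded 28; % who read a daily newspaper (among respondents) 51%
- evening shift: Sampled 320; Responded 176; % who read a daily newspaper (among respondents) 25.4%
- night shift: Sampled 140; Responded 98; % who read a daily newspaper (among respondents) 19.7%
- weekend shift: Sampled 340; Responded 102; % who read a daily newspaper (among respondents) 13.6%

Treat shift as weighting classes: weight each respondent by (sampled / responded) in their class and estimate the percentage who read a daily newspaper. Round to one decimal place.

Response rates by class: day shift 28/140 = 20%, evening shift 176/320 = 55%, night shift 98/140 = 70%, weekend shift 102/340 = 30%.
Weighting each respondent by the inverse class response rate inflates each class back to its sampled size, so the class weight is n_sampled:
  day shift: 140 × 51 = 7140
  evening shift: 320 × 25.4 = 8128
  night shift: 140 × 19.7 = 2758
  weekend shift: 340 × 13.6 = 4624
Adjusted estimate = 22,650 / 940 = 24.0957 → 24.1%.

24.1%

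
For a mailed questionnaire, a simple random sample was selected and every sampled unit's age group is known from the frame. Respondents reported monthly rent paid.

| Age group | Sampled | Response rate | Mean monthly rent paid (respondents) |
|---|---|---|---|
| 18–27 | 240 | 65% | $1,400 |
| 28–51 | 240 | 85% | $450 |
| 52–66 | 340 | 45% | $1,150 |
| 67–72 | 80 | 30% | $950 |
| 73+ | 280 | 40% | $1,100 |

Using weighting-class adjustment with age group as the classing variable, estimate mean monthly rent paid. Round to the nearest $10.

$1,030

Weighting each respondent by the inverse class response rate inflates each class back to its sampled size, so the class weight is n_sampled:
  18–27: 240 × 1400 = 336,000
  28–51: 240 × 450 = 108,000
  52–66: 340 × 1150 = 391,000
  67–72: 80 × 950 = 76,000
  73+: 280 × 1100 = 308,000
Adjusted estimate = 1,219,000 / 1,180 = 1033.05 → $1,030.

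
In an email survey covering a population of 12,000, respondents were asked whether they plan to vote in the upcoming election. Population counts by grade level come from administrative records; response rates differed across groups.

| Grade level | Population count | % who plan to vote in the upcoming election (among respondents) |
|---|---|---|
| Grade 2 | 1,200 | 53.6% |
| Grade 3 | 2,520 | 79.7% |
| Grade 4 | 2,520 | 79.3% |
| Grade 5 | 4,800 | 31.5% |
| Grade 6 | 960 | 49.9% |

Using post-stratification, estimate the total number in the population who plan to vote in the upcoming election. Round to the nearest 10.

6,640

Each cell contributes its population count × the respondent rate:
  Grade 2: 1,200 × 53.6% = 643.2
  Grade 3: 2,520 × 79.7% = 2008.44
  Grade 4: 2,520 × 79.3% = 1998.36
  Grade 5: 4,800 × 31.5% = 1512
  Grade 6: 960 × 49.9% = 479.04
Estimated total = 6641.04 → 6,640.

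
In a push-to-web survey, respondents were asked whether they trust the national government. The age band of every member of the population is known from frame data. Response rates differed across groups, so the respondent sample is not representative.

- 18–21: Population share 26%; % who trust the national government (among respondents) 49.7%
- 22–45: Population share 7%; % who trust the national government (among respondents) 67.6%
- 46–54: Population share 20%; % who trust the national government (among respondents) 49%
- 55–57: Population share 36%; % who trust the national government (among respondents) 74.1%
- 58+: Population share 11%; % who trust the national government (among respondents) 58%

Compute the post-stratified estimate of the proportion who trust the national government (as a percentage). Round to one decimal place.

Weight each group's respondent value by its population share:
  18–21: 0.26 × 49.7 = 12.922
  22–45: 0.07 × 67.6 = 4.732
  46–54: 0.2 × 49 = 9.8
  55–57: 0.36 × 74.1 = 26.676
  58+: 0.11 × 58 = 6.38
Post-stratified estimate = 60.51 → 60.5%.

60.5%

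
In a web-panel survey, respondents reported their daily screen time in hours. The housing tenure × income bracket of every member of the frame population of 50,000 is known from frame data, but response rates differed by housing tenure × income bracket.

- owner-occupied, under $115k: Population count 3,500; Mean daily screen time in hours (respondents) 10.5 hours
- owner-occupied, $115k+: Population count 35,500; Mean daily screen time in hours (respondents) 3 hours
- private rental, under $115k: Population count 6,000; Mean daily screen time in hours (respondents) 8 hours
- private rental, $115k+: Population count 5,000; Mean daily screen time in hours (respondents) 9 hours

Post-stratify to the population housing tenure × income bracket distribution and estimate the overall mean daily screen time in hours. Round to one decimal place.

4.7

Reweight to the known housing tenure × income bracket distribution:
  owner-occupied, under $115k: (3,500/50,000) × 10.5 = 0.735
  owner-occupied, $115k+: (35,500/50,000) × 3 = 2.13
  private rental, under $115k: (6,000/50,000) × 8 = 0.96
  private rental, $115k+: (5,000/50,000) × 9 = 0.9
Post-stratified estimate = 4.725 → 4.7.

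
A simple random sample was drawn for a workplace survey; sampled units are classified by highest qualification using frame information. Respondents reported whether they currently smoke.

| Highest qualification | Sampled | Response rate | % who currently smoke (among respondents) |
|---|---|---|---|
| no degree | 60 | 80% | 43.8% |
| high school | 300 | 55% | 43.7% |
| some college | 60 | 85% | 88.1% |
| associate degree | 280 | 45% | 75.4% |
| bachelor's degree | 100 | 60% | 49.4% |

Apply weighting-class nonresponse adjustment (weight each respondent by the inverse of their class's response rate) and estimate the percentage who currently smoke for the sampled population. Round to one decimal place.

58.8%

With weight = n_sampled/n_responded per class, the weighted class total is n_sampled:
  no degree: 60 × 43.8 = 2628
  high school: 300 × 43.7 = 13,110
  some college: 60 × 88.1 = 5286
  associate degree: 280 × 75.4 = 21,112
  bachelor's degree: 100 × 49.4 = 4940
Adjusted estimate = 47,076 / 800 = 58.845 → 58.8%.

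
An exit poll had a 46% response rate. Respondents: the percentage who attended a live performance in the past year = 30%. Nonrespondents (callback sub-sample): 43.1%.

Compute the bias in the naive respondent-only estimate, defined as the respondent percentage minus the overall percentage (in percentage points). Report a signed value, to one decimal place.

Nonresponse fraction = 1 − 0.46 = 0.54.
Bias = (nonresponse fraction) × (respondent percentage − nonrespondent percentage)
     = 0.54 × (30 − 43.1) = 0.54 × -13.1 = -7.074.

-7.1 percentage points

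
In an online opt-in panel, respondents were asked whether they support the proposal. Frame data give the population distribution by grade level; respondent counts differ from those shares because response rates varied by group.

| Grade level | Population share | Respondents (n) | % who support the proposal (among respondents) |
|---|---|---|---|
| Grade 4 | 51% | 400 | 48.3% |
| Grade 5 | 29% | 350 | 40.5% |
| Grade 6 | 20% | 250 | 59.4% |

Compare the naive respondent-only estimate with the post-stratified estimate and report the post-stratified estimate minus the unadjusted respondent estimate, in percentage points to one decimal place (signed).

-0.1 percentage points

Naive respondent-only estimate (weights = respondent counts):
  (400/1000)×48.3 + (350/1000)×40.5 + (250/1000)×59.4 = 48.345%
Post-stratified estimate weights by population shares:
  0.51×48.3 + 0.29×40.5 + 0.2×59.4 = 48.258%
Difference = 48.258 − 48.345 = -0.087 pp.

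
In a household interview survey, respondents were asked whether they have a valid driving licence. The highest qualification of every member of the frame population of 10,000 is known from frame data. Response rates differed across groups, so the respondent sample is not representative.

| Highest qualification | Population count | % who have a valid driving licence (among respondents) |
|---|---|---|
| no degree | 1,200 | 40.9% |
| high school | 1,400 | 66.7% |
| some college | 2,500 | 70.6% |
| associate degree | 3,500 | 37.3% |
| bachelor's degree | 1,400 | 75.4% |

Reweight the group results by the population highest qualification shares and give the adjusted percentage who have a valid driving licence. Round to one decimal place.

Weight each group's respondent value by its population share:
  no degree: (1,200/10,000) × 40.9 = 4.908
  high school: (1,400/10,000) × 66.7 = 9.338
  some college: (2,500/10,000) × 70.6 = 17.65
  associate degree: (3,500/10,000) × 37.3 = 13.055
  bachelor's degree: (1,400/10,000) × 75.4 = 10.556
Post-stratified estimate = 55.507 → 55.5%.

55.5%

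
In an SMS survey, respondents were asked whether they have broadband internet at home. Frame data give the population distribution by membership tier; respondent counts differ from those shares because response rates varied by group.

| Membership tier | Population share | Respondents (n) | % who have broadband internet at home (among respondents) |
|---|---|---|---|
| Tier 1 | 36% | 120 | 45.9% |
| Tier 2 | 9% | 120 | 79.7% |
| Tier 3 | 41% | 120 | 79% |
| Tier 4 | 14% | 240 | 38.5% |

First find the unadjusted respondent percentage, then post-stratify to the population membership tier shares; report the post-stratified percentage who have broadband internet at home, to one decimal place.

Without adjustment, the pooled respondent share is:
  (120/600)×45.9 + (120/600)×79.7 + (120/600)×79 + (240/600)×38.5 = 56.32%
Reweighting by population membership tier shares:
  0.36×45.9 + 0.09×79.7 + 0.41×79 + 0.14×38.5 = 61.477%

61.5%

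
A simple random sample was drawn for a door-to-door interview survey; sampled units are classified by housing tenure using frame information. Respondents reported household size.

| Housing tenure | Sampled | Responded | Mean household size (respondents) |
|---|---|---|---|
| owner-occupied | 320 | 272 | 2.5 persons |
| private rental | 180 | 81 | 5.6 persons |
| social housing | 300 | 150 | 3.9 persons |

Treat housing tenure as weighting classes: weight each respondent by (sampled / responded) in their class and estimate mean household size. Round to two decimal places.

3.72

Response rates by class: owner-occupied 272/320 = 85%, private rental 81/180 = 45%, social housing 150/300 = 50%.
With weight = n_sampled/n_responded per class, the weighted class total is n_sampled:
  owner-occupied: 320 × 2.5 = 800
  private rental: 180 × 5.6 = 1008
  social housing: 300 × 3.9 = 1170
Adjusted estimate = 2978 / 800 = 3.7225 → 3.72.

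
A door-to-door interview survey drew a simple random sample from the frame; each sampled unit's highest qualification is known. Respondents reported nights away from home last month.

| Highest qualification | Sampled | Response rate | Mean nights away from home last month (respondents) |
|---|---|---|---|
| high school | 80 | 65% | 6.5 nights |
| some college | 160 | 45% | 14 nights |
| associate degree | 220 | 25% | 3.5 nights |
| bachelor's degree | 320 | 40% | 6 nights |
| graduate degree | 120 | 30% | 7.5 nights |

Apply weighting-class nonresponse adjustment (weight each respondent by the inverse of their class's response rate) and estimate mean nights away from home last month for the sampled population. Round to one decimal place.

7.1

Weighting each respondent by the inverse class response rate inflates each class back to its sampled size, so the class weight is n_sampled:
  high school: 80 × 6.5 = 520
  some college: 160 × 14 = 2240
  associate degree: 220 × 3.5 = 770
  bachelor's degree: 320 × 6 = 1920
  graduate degree: 120 × 7.5 = 900
Adjusted estimate = 6350 / 900 = 7.05556 → 7.1.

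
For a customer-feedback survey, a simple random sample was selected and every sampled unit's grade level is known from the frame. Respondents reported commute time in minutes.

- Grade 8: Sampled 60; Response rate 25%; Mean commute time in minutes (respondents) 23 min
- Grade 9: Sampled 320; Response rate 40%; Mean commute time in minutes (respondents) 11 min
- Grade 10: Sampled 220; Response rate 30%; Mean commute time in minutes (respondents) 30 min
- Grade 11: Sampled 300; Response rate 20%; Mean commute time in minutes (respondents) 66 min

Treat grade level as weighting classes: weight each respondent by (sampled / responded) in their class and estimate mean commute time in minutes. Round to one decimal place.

34.8

With weight = n_sampled/n_responded per class, the weighted class total is n_sampled:
  Grade 8: 60 × 23 = 1380
  Grade 9: 320 × 11 = 3520
  Grade 10: 220 × 30 = 6600
  Grade 11: 300 × 66 = 19,800
Adjusted estimate = 31,300 / 900 = 34.7778 → 34.8.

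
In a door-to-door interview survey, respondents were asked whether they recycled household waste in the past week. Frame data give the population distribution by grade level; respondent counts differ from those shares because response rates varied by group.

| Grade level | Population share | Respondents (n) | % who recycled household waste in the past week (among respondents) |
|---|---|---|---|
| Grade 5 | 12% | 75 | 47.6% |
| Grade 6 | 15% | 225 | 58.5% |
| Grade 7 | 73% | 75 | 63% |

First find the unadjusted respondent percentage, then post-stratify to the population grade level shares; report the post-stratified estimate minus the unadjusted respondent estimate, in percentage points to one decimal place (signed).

+3.3 percentage points

Naive respondent-only estimate (weights = respondent counts):
  (75/375)×47.6 + (225/375)×58.5 + (75/375)×63 = 57.22%
Reweighting by population grade level shares:
  0.12×47.6 + 0.15×58.5 + 0.73×63 = 60.477%
Difference = 60.477 − 57.22 = 3.257 pp.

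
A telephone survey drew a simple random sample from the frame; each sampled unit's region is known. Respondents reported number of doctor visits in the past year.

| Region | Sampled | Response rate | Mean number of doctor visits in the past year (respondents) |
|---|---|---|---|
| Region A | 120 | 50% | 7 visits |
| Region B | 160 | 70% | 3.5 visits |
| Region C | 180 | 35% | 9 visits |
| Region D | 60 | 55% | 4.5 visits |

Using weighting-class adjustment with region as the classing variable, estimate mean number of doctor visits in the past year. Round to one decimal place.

Each respondent's weight = sampled/responded in their class; summing within a class gives n_sampled, so:
  Region A: 120 × 7 = 840
  Region B: 160 × 3.5 = 560
  Region C: 180 × 9 = 1620
  Region D: 60 × 4.5 = 270
Adjusted estimate = 3290 / 520 = 6.32692 → 6.3.

6.3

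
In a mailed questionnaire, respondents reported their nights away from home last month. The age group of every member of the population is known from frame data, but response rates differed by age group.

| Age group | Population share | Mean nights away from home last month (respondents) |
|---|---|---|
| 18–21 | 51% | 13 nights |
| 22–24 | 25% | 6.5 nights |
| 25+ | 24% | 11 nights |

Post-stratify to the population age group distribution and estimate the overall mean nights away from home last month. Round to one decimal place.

Reweight to the known age group distribution:
  18–21: 0.51 × 13 = 6.63
  22–24: 0.25 × 6.5 = 1.625
  25+: 0.24 × 11 = 2.64
Post-stratified estimate = 10.895 → 10.9.

10.9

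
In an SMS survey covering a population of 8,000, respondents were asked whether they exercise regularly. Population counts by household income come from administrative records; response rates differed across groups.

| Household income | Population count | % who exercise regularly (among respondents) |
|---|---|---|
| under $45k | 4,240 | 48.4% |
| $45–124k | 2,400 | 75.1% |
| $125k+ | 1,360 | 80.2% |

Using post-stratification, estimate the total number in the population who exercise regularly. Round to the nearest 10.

Estimated count per cell = population count × respondent percentage:
  under $45k: 4,240 × 48.4% = 2052.16
  $45–124k: 2,400 × 75.1% = 1802.4
  $125k+: 1,360 × 80.2% = 1090.72
Estimated total = 4945.28 → 4,950.

4,950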